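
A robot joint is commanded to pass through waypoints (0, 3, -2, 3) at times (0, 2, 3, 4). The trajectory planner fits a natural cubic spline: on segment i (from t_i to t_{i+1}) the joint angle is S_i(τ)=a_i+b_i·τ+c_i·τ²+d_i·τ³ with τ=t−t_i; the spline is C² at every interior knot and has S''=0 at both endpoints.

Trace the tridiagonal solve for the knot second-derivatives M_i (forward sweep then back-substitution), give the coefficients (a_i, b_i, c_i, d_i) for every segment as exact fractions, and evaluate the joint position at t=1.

  seg 0: a=0 b=213/46 c=0 d=-18/23
  seg 1: a=3 b=-219/46 c=-108/23 d=205/46
  seg 2: a=-2 b=-18/23 c=399/46 d=-133/46
S(1) = 177/46

Δ: Δ0=3/2, Δ1=-5, Δ2=5
row 1: diag=6, rhs=-39; c'=1/6, d'=-13/2
row 2: denom=4−1·1/6=23/6; d'=(60−1·-13/2)/(23/6)=399/23
back: M2=399/23
back: M1=-13/2−1/6·399/23=-216/23
M: M0=0, M1=-216/23, M2=399/23, M3=0
seg 0: a=0, c=M0/2=0, d=(M1−M0)/(6·2)=-18/23, b=Δ0−h0·(2M0+M1)/6=213/46
seg 1: a=3, c=M1/2=-108/23, d=(M2−M1)/(6·1)=205/46, b=Δ1−h1·(2M1+M2)/6=-219/46
seg 2: a=-2, c=M2/2=399/46, d=(M3−M2)/(6·1)=-133/46, b=Δ2−h2·(2M2+M3)/6=-18/23
t_q=1 → seg 0, τ=1; S=0+213/46·τ+0·τ²+-18/23·τ³=177/46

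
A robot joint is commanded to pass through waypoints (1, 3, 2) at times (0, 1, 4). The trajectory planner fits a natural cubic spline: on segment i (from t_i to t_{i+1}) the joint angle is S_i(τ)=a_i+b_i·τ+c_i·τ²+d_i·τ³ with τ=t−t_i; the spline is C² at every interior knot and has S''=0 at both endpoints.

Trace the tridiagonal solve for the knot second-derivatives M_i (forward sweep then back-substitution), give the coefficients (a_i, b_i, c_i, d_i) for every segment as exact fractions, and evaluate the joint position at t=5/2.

  seg 0: a=1 b=55/24 c=0 d=-7/24
  seg 1: a=3 b=17/12 c=-7/8 d=7/72
S(5/2) = 223/64

Δ: Δ0=2, Δ1=-1/3
row 1: diag=8, rhs=-14; c'=3/8, d'=-7/4
back: M1=-7/4
M: M0=0, M1=-7/4, M2=0
seg 0: a=1, c=M0/2=0, d=(M1−M0)/(6·1)=-7/24, b=Δ0−h0·(2M0+M1)/6=55/24
seg 1: a=3, c=M1/2=-7/8, d=(M2−M1)/(6·3)=7/72, b=Δ1−h1·(2M1+M2)/6=17/12
t_q=5/2 → seg 1, τ=3/2; S=3+17/12·τ+-7/8·τ²+7/72·τ³=223/64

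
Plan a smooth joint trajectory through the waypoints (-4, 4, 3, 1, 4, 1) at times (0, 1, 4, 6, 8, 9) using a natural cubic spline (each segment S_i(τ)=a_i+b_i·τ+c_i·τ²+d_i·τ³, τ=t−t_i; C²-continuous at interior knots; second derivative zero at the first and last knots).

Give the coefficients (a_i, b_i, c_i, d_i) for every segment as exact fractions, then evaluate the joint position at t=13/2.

  seg 0: a=-4 b=20018/2199 c=0 d=-2426/2199
  seg 1: a=4 b=12740/2199 c=-2426/733 d=929/2199
  seg 2: a=3 b=-5845/2199 c=361/733 d=370/2199
  seg 3: a=1 b=2927/2199 c=1101/733 d=-12469/17592
  seg 4: a=4 b=-5129/4398 c=-8065/2932 d=8065/8796
S(13/2) = 91593/46912

Δ: Δ0=8, Δ1=-1/3, Δ2=-1, Δ3=3/2, Δ4=-3
row 1: diag=8, rhs=-50; c'=3/8, d'=-25/4
row 2: denom=10−3·3/8=71/8; d'=(-4−3·-25/4)/(71/8)=118/71
row 3: denom=8−2·16/71=536/71; d'=(15−2·118/71)/(536/71)=829/536
row 4: denom=6−2·71/268=733/134; d'=(-27−2·829/536)/(733/134)=-8065/1466
back: M4=-8065/1466
back: M3=829/536−71/268·-8065/1466=2202/733
back: M2=118/71−16/71·2202/733=722/733
back: M1=-25/4−3/8·722/733=-4852/733
M: M0=0, M1=-4852/733, M2=722/733, M3=2202/733, M4=-8065/1466, M5=0
seg 0: a=-4, c=M0/2=0, d=(M1−M0)/(6·1)=-2426/2199, b=Δ0−h0·(2M0+M1)/6=20018/2199
seg 1: a=4, c=M1/2=-2426/733, d=(M2−M1)/(6·3)=929/2199, b=Δ1−h1·(2M1+M2)/6=12740/2199
seg 2: a=3, c=M2/2=361/733, d=(M3−M2)/(6·2)=370/2199, b=Δ2−h2·(2M2+M3)/6=-5845/2199
seg 3: a=1, c=M3/2=1101/733, d=(M4−M3)/(6·2)=-12469/17592, b=Δ3−h3·(2M3+M4)/6=2927/2199
seg 4: a=4, c=M4/2=-8065/2932, d=(M5−M4)/(6·1)=8065/8796, b=Δ4−h4·(2M4+M5)/6=-5129/4398
t_q=13/2 → seg 3, τ=1/2; S=1+2927/2199·τ+1101/733·τ²+-12469/17592·τ³=91593/46912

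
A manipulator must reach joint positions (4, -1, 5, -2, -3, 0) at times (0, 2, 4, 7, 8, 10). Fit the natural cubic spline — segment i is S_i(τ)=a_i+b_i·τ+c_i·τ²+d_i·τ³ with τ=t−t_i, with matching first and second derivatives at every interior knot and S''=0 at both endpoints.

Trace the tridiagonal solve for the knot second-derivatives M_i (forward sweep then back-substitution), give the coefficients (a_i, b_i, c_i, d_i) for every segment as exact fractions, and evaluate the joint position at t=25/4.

  seg 0: a=4 b=-10121/2355 c=0 d=8467/18840
  seg 1: a=-1 b=5159/4710 c=8467/3140 d=-1643/1884
  seg 2: a=5 b=6671/4710 c=-7963/3140 d=2423/5652
  seg 3: a=-2 b=-20957/9420 c=1038/785 d=-919/9420
  seg 4: a=-3 b=599/4710 c=3233/3140 d=-3233/18840
S(25/4) = 46519/200960

Δ: Δ0=-5/2, Δ1=3, Δ2=-7/3, Δ3=-1, Δ4=3/2
row 1: diag=8, rhs=33; c'=1/4, d'=33/8
row 2: denom=10−2·1/4=19/2; d'=(-32−2·33/8)/(19/2)=-161/38
row 3: denom=8−3·6/19=134/19; d'=(8−3·-161/38)/(134/19)=787/268
row 4: denom=6−1·19/134=785/134; d'=(15−1·787/268)/(785/134)=3233/1570
back: M4=3233/1570
back: M3=787/268−19/134·3233/1570=2076/785
back: M2=-161/38−6/19·2076/785=-7963/1570
back: M1=33/8−1/4·-7963/1570=8467/1570
M: M0=0, M1=8467/1570, M2=-7963/1570, M3=2076/785, M4=3233/1570, M5=0
seg 0: a=4, c=M0/2=0, d=(M1−M0)/(6·2)=8467/18840, b=Δ0−h0·(2M0+M1)/6=-10121/2355
seg 1: a=-1, c=M1/2=8467/3140, d=(M2−M1)/(6·2)=-1643/1884, b=Δ1−h1·(2M1+M2)/6=5159/4710
seg 2: a=5, c=M2/2=-7963/3140, d=(M3−M2)/(6·3)=2423/5652, b=Δ2−h2·(2M2+M3)/6=6671/4710
seg 3: a=-2, c=M3/2=1038/785, d=(M4−M3)/(6·1)=-919/9420, b=Δ3−h3·(2M3+M4)/6=-20957/9420
seg 4: a=-3, c=M4/2=3233/3140, d=(M5−M4)/(6·2)=-3233/18840, b=Δ4−h4·(2M4+M5)/6=599/4710
t_q=25/4 → seg 2, τ=9/4; S=5+6671/4710·τ+-7963/3140·τ²+2423/5652·τ³=46519/200960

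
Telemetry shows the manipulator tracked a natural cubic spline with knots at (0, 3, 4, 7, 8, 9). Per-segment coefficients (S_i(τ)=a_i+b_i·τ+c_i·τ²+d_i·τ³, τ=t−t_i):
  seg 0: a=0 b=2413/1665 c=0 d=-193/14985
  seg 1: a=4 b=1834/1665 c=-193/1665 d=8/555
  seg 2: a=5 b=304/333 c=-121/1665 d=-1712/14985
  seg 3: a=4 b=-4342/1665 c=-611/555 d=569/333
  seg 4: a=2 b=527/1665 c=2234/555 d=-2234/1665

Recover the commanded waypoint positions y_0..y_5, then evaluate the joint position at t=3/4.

y_0 = S_0(0) = a_0 = 0
y_1 = S_1(0) = a_1 = 4
y_2 = S_2(0) = a_2 = 5
y_3 = S_3(0) = a_3 = 4
y_4 = S_4(0) = a_4 = 2
y_5 = S_4(1) = 5
t_q=3/4 is in segment 0 (τ=3/4); S_0(τ)=2561/2368

y_0=0 y_1=4 y_2=5 y_3=4 y_4=2 y_5=5
S(3/4) = 2561/2368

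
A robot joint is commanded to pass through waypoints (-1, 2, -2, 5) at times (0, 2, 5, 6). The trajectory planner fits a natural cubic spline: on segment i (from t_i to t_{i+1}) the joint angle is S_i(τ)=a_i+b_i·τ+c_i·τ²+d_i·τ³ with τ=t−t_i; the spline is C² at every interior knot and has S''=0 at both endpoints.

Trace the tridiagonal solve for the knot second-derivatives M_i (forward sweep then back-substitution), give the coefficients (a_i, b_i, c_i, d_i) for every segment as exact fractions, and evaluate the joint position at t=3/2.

Δ: Δ0=3/2, Δ1=-4/3, Δ2=7
row 1: diag=10, rhs=-17; c'=3/10, d'=-17/10
row 2: denom=8−3·3/10=71/10; d'=(50−3·-17/10)/(71/10)=551/71
back: M2=551/71
back: M1=-17/10−3/10·551/71=-286/71
M: M0=0, M1=-286/71, M2=551/71, M3=0
seg 0: a=-1, c=M0/2=0, d=(M1−M0)/(6·2)=-143/426, b=Δ0−h0·(2M0+M1)/6=1211/426
seg 1: a=2, c=M1/2=-143/71, d=(M2−M1)/(6·3)=93/142, b=Δ1−h1·(2M1+M2)/6=-505/426
seg 2: a=-2, c=M2/2=551/142, d=(M3−M2)/(6·1)=-551/426, b=Δ2−h2·(2M2+M3)/6=940/213
t_q=3/2 → seg 0, τ=3/2; S=-1+1211/426·τ+0·τ²+-143/426·τ³=2421/1136

  seg 0: a=-1 b=1211/426 c=0 d=-143/426
  seg 1: a=2 b=-505/426 c=-143/71 d=93/142
  seg 2: a=-2 b=940/213 c=551/142 d=-551/426
S(3/2) = 2421/1136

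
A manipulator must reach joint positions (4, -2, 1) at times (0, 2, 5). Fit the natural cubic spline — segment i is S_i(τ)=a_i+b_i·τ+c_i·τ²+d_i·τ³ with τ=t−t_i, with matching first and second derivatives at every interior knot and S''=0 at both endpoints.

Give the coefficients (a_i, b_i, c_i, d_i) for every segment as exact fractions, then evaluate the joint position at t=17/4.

Δ: Δ0=-3, Δ1=1
row 1: diag=10, rhs=24; c'=3/10, d'=12/5
back: M1=12/5
M: M0=0, M1=12/5, M2=0
seg 0: a=4, c=M0/2=0, d=(M1−M0)/(6·2)=1/5, b=Δ0−h0·(2M0+M1)/6=-19/5
seg 1: a=-2, c=M1/2=6/5, d=(M2−M1)/(6·3)=-2/15, b=Δ1−h1·(2M1+M2)/6=-7/5
t_q=17/4 → seg 1, τ=9/4; S=-2+-7/5·τ+6/5·τ²+-2/15·τ³=-19/32

  seg 0: a=4 b=-19/5 c=0 d=1/5
  seg 1: a=-2 b=-7/5 c=6/5 d=-2/15
S(17/4) = -19/32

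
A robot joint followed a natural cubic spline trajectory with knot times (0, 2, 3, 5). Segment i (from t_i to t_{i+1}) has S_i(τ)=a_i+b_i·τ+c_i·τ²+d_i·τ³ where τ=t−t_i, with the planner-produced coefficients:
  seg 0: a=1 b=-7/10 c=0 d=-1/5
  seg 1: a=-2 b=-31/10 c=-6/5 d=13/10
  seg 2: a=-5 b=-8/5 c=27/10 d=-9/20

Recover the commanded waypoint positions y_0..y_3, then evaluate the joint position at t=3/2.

y_0 = S_0(0) = a_0 = 1
y_1 = S_1(0) = a_1 = -2
y_2 = S_2(0) = a_2 = -5
y_3 = S_2(2) = -1
t_q=3/2 is in segment 0 (τ=3/2); S_0(τ)=-29/40

y_0=1 y_1=-2 y_2=-5 y_3=-1
S(3/2) = -29/40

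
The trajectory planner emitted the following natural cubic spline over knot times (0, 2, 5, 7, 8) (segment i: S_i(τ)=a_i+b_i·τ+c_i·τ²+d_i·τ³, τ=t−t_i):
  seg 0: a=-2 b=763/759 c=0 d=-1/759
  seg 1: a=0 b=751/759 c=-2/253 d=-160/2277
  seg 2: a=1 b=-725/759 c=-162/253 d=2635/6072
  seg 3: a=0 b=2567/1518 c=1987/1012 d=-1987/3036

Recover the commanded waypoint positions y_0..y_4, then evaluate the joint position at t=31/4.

y_0=-2 y_1=0 y_2=1 y_3=0 y_4=3
S(31/4) = 135793/64768

y_0 = S_0(0) = a_0 = -2
y_1 = S_1(0) = a_1 = 0
y_2 = S_2(0) = a_2 = 1
y_3 = S_3(0) = a_3 = 0
y_4 = S_3(1) = 3
t_q=31/4 is in segment 3 (τ=3/4); S_3(τ)=135793/64768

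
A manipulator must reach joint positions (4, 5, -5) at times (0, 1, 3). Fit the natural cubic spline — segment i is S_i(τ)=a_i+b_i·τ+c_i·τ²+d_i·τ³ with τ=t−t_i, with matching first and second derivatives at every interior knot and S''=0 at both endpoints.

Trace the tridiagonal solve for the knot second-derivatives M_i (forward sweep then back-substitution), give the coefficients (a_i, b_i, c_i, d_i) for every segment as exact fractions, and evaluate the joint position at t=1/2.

  seg 0: a=4 b=2 c=0 d=-1
  seg 1: a=5 b=-1 c=-3 d=1/2
S(1/2) = 39/8

Δ: Δ0=1, Δ1=-5
row 1: diag=6, rhs=-36; c'=1/3, d'=-6
back: M1=-6
M: M0=0, M1=-6, M2=0
seg 0: a=4, c=M0/2=0, d=(M1−M0)/(6·1)=-1, b=Δ0−h0·(2M0+M1)/6=2
seg 1: a=5, c=M1/2=-3, d=(M2−M1)/(6·2)=1/2, b=Δ1−h1·(2M1+M2)/6=-1
t_q=1/2 → seg 0, τ=1/2; S=4+2·τ+0·τ²+-1·τ³=39/8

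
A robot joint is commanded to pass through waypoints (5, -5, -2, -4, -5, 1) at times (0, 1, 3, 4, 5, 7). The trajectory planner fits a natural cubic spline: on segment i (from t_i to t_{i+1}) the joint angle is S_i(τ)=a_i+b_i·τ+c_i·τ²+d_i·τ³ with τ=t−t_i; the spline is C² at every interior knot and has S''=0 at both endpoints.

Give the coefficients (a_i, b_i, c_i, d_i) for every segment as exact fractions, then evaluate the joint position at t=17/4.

  seg 0: a=5 b=-8683/700 c=0 d=1683/700
  seg 1: a=-5 b=-1817/350 c=5049/700 d=-2707/1400
  seg 2: a=-2 b=16/35 c=-768/175 d=338/175
  seg 3: a=-4 b=-442/175 c=246/175 d=3/25
  seg 4: a=-5 b=113/175 c=309/175 d=-103/350
S(17/4) = -50867/11200

Δ: Δ0=-10, Δ1=3/2, Δ2=-2, Δ3=-1, Δ4=3
row 1: diag=6, rhs=69; c'=1/3, d'=23/2
row 2: denom=6−2·1/3=16/3; d'=(-21−2·23/2)/(16/3)=-33/4
row 3: denom=4−1·3/16=61/16; d'=(6−1·-33/4)/(61/16)=228/61
row 4: denom=6−1·16/61=350/61; d'=(24−1·228/61)/(350/61)=618/175
back: M4=618/175
back: M3=228/61−16/61·618/175=492/175
back: M2=-33/4−3/16·492/175=-1536/175
back: M1=23/2−1/3·-1536/175=5049/350
M: M0=0, M1=5049/350, M2=-1536/175, M3=492/175, M4=618/175, M5=0
seg 0: a=5, c=M0/2=0, d=(M1−M0)/(6·1)=1683/700, b=Δ0−h0·(2M0+M1)/6=-8683/700
seg 1: a=-5, c=M1/2=5049/700, d=(M2−M1)/(6·2)=-2707/1400, b=Δ1−h1·(2M1+M2)/6=-1817/350
seg 2: a=-2, c=M2/2=-768/175, d=(M3−M2)/(6·1)=338/175, b=Δ2−h2·(2M2+M3)/6=16/35
seg 3: a=-4, c=M3/2=246/175, d=(M4−M3)/(6·1)=3/25, b=Δ3−h3·(2M3+M4)/6=-442/175
seg 4: a=-5, c=M4/2=309/175, d=(M5−M4)/(6·2)=-103/350, b=Δ4−h4·(2M4+M5)/6=113/175
t_q=17/4 → seg 3, τ=1/4; S=-4+-442/175·τ+246/175·τ²+3/25·τ³=-50867/11200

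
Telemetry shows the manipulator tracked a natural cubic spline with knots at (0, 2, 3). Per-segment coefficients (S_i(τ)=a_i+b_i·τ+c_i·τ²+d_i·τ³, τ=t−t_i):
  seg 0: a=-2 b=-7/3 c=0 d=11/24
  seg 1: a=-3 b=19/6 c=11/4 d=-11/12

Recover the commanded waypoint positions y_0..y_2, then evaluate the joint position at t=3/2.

y_0 = S_0(0) = a_0 = -2
y_1 = S_1(0) = a_1 = -3
y_2 = S_1(1) = 2
t_q=3/2 is in segment 0 (τ=3/2); S_0(τ)=-253/64

y_0=-2 y_1=-3 y_2=2
S(3/2) = -253/64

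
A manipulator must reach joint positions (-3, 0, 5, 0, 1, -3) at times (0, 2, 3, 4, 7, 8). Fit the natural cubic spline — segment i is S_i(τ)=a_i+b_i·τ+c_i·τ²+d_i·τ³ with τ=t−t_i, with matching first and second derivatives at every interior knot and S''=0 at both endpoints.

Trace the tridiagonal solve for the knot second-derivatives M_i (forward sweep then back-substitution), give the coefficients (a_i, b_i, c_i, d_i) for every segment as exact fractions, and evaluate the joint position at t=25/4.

  seg 0: a=-3 b=-5219/7302 c=0 d=4043/7302
  seg 1: a=0 b=43297/7302 c=4043/1217 d=-31045/7302
  seg 2: a=5 b=-661/3651 c=-22959/2434 d=33689/7302
  seg 3: a=0 b=-38009/7302 c=5365/1217 d=-18709/21906
  seg 4: a=1 b=-6625/3651 c=-7979/2434 d=7979/7302
S(25/4) = 136659/155776

Δ: Δ0=3/2, Δ1=5, Δ2=-5, Δ3=1/3, Δ4=-4
row 1: diag=6, rhs=21; c'=1/6, d'=7/2
row 2: denom=4−1·1/6=23/6; d'=(-60−1·7/2)/(23/6)=-381/23
row 3: denom=8−1·6/23=178/23; d'=(32−1·-381/23)/(178/23)=1117/178
row 4: denom=8−3·69/178=1217/178; d'=(-26−3·1117/178)/(1217/178)=-7979/1217
back: M4=-7979/1217
back: M3=1117/178−69/178·-7979/1217=10730/1217
back: M2=-381/23−6/23·10730/1217=-22959/1217
back: M1=7/2−1/6·-22959/1217=8086/1217
M: M0=0, M1=8086/1217, M2=-22959/1217, M3=10730/1217, M4=-7979/1217, M5=0
seg 0: a=-3, c=M0/2=0, d=(M1−M0)/(6·2)=4043/7302, b=Δ0−h0·(2M0+M1)/6=-5219/7302
seg 1: a=0, c=M1/2=4043/1217, d=(M2−M1)/(6·1)=-31045/7302, b=Δ1−h1·(2M1+M2)/6=43297/7302
seg 2: a=5, c=M2/2=-22959/2434, d=(M3−M2)/(6·1)=33689/7302, b=Δ2−h2·(2M2+M3)/6=-661/3651
seg 3: a=0, c=M3/2=5365/1217, d=(M4−M3)/(6·3)=-18709/21906, b=Δ3−h3·(2M3+M4)/6=-38009/7302
seg 4: a=1, c=M4/2=-7979/2434, d=(M5−M4)/(6·1)=7979/7302, b=Δ4−h4·(2M4+M5)/6=-6625/3651
t_q=25/4 → seg 3, τ=9/4; S=0+-38009/7302·τ+5365/1217·τ²+-18709/21906·τ³=136659/155776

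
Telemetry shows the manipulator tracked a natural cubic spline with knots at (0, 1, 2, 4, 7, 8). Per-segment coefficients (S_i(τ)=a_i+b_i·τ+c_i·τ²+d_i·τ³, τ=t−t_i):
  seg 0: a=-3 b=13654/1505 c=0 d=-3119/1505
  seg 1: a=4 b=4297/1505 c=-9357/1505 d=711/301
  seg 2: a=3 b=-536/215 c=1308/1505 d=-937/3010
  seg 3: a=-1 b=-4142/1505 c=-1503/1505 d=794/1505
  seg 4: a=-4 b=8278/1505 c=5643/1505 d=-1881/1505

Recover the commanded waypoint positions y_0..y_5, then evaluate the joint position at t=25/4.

y_0=-3 y_1=4 y_2=3 y_3=-1 y_4=-4 y_5=4
S(25/4) = -300457/48160

y_0 = S_0(0) = a_0 = -3
y_1 = S_1(0) = a_1 = 4
y_2 = S_2(0) = a_2 = 3
y_3 = S_3(0) = a_3 = -1
y_4 = S_4(0) = a_4 = -4
y_5 = S_4(1) = 4
t_q=25/4 is in segment 3 (τ=9/4); S_3(τ)=-300457/48160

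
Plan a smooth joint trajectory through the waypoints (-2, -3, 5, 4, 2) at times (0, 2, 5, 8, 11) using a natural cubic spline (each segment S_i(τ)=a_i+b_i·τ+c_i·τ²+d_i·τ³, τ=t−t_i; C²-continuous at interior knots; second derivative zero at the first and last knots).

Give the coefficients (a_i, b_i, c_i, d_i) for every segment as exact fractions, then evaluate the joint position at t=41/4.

Δ: Δ0=-1/2, Δ1=8/3, Δ2=-1/3, Δ3=-2/3
row 1: diag=10, rhs=19; c'=3/10, d'=19/10
row 2: denom=12−3·3/10=111/10; d'=(-18−3·19/10)/(111/10)=-79/37
row 3: denom=12−3·10/37=414/37; d'=(-2−3·-79/37)/(414/37)=163/414
back: M3=163/414
back: M2=-79/37−10/37·163/414=-464/207
back: M1=19/10−3/10·-464/207=355/138
M: M0=0, M1=355/138, M2=-464/207, M3=163/414, M4=0
seg 0: a=-2, c=M0/2=0, d=(M1−M0)/(6·2)=355/1656, b=Δ0−h0·(2M0+M1)/6=-281/207
seg 1: a=-3, c=M1/2=355/276, d=(M2−M1)/(6·3)=-1993/7452, b=Δ1−h1·(2M1+M2)/6=503/414
seg 2: a=5, c=M2/2=-232/207, d=(M3−M2)/(6·3)=1091/7452, b=Δ2−h2·(2M2+M3)/6=1417/828
seg 3: a=4, c=M3/2=163/828, d=(M4−M3)/(6·3)=-163/7452, b=Δ3−h3·(2M3+M4)/6=-439/414
t_q=41/4 → seg 3, τ=9/4; S=4+-439/414·τ+163/828·τ²+-163/7452·τ³=13905/5888

  seg 0: a=-2 b=-281/207 c=0 d=355/1656
  seg 1: a=-3 b=503/414 c=355/276 d=-1993/7452
  seg 2: a=5 b=1417/828 c=-232/207 d=1091/7452
  seg 3: a=4 b=-439/414 c=163/828 d=-163/7452
S(41/4) = 13905/5888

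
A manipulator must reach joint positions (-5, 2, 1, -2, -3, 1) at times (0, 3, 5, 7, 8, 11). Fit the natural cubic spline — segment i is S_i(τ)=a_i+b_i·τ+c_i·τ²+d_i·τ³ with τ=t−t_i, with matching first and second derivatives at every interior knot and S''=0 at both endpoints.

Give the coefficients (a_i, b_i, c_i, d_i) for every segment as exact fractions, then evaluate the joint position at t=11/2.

Δ: Δ0=7/3, Δ1=-1/2, Δ2=-3/2, Δ3=-1, Δ4=4/3
row 1: diag=10, rhs=-17; c'=1/5, d'=-17/10
row 2: denom=8−2·1/5=38/5; d'=(-6−2·-17/10)/(38/5)=-13/38
row 3: denom=6−2·5/19=104/19; d'=(3−2·-13/38)/(104/19)=35/52
row 4: denom=8−1·19/104=813/104; d'=(14−1·35/52)/(813/104)=462/271
back: M4=462/271
back: M3=35/52−19/104·462/271=98/271
back: M2=-13/38−5/19·98/271=-237/542
back: M1=-17/10−1/5·-237/542=-437/271
M: M0=0, M1=-437/271, M2=-237/542, M3=98/271, M4=462/271, M5=0
seg 0: a=-5, c=M0/2=0, d=(M1−M0)/(6·3)=-437/4878, b=Δ0−h0·(2M0+M1)/6=5105/1626
seg 1: a=2, c=M1/2=-437/542, d=(M2−M1)/(6·2)=637/6504, b=Δ1−h1·(2M1+M2)/6=586/813
seg 2: a=1, c=M2/2=-237/1084, d=(M3−M2)/(6·2)=433/6504, b=Δ2−h2·(2M2+M3)/6=-2161/1626
seg 3: a=-2, c=M3/2=49/271, d=(M4−M3)/(6·1)=182/813, b=Δ3−h3·(2M3+M4)/6=-1142/813
seg 4: a=-3, c=M4/2=231/271, d=(M5−M4)/(6·3)=-77/813, b=Δ4−h4·(2M4+M5)/6=-302/813
t_q=11/2 → seg 2, τ=1/2; S=1+-2161/1626·τ+-237/1084·τ²+433/6504·τ³=5015/17344

  seg 0: a=-5 b=5105/1626 c=0 d=-437/4878
  seg 1: a=2 b=586/813 c=-437/542 d=637/6504
  seg 2: a=1 b=-2161/1626 c=-237/1084 d=433/6504
  seg 3: a=-2 b=-1142/813 c=49/271 d=182/813
  seg 4: a=-3 b=-302/813 c=231/271 d=-77/813
S(11/2) = 5015/17344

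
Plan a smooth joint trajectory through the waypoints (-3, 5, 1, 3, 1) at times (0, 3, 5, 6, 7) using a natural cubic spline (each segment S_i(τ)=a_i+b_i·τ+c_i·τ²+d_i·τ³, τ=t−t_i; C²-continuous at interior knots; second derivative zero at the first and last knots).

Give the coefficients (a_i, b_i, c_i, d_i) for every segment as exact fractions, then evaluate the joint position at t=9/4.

Δ: Δ0=8/3, Δ1=-2, Δ2=2, Δ3=-2
row 1: diag=10, rhs=-28; c'=1/5, d'=-14/5
row 2: denom=6−2·1/5=28/5; d'=(24−2·-14/5)/(28/5)=37/7
row 3: denom=4−1·5/28=107/28; d'=(-24−1·37/7)/(107/28)=-820/107
back: M3=-820/107
back: M2=37/7−5/28·-820/107=712/107
back: M1=-14/5−1/5·712/107=-442/107
M: M0=0, M1=-442/107, M2=712/107, M3=-820/107, M4=0
seg 0: a=-3, c=M0/2=0, d=(M1−M0)/(6·3)=-221/963, b=Δ0−h0·(2M0+M1)/6=1519/321
seg 1: a=5, c=M1/2=-221/107, d=(M2−M1)/(6·2)=577/642, b=Δ1−h1·(2M1+M2)/6=-470/321
seg 2: a=1, c=M2/2=356/107, d=(M3−M2)/(6·1)=-766/321, b=Δ2−h2·(2M2+M3)/6=340/321
seg 3: a=3, c=M3/2=-410/107, d=(M4−M3)/(6·1)=410/321, b=Δ3−h3·(2M3+M4)/6=178/321
t_q=9/4 → seg 0, τ=9/4; S=-3+1519/321·τ+0·τ²+-221/963·τ³=34467/6848

  seg 0: a=-3 b=1519/321 c=0 d=-221/963
  seg 1: a=5 b=-470/321 c=-221/107 d=577/642
  seg 2: a=1 b=340/321 c=356/107 d=-766/321
  seg 3: a=3 b=178/321 c=-410/107 d=410/321
S(9/4) = 34467/6848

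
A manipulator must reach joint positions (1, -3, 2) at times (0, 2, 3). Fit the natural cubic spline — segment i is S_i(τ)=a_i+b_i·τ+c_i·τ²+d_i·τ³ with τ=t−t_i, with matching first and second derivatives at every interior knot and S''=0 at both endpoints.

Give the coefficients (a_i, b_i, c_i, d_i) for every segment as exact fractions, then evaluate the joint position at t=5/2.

  seg 0: a=1 b=-13/3 c=0 d=7/12
  seg 1: a=-3 b=8/3 c=7/2 d=-7/6
S(5/2) = -15/16

Δ: Δ0=-2, Δ1=5
row 1: diag=6, rhs=42; c'=1/6, d'=7
back: M1=7
M: M0=0, M1=7, M2=0
seg 0: a=1, c=M0/2=0, d=(M1−M0)/(6·2)=7/12, b=Δ0−h0·(2M0+M1)/6=-13/3
seg 1: a=-3, c=M1/2=7/2, d=(M2−M1)/(6·1)=-7/6, b=Δ1−h1·(2M1+M2)/6=8/3
t_q=5/2 → seg 1, τ=1/2; S=-3+8/3·τ+7/2·τ²+-7/6·τ³=-15/16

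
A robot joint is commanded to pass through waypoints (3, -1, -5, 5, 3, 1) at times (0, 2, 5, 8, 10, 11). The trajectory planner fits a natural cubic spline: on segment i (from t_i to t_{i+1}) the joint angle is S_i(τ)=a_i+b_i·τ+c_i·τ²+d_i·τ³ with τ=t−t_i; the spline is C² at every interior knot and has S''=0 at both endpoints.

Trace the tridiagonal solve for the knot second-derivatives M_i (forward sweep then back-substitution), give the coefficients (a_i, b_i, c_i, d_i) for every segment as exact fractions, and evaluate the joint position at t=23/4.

Δ: Δ0=-2, Δ1=-4/3, Δ2=10/3, Δ3=-1, Δ4=-2
row 1: diag=10, rhs=4; c'=3/10, d'=2/5
row 2: denom=12−3·3/10=111/10; d'=(28−3·2/5)/(111/10)=268/111
row 3: denom=10−3·10/37=340/37; d'=(-26−3·268/111)/(340/37)=-123/34
row 4: denom=6−2·37/170=473/85; d'=(-6−2·-123/34)/(473/85)=105/473
back: M4=105/473
back: M3=-123/34−37/170·105/473=-1734/473
back: M2=268/111−10/37·-1734/473=4832/1419
back: M1=2/5−3/10·4832/1419=-294/473
M: M0=0, M1=-294/473, M2=4832/1419, M3=-1734/473, M4=105/473, M5=0
seg 0: a=3, c=M0/2=0, d=(M1−M0)/(6·2)=-49/946, b=Δ0−h0·(2M0+M1)/6=-848/473
seg 1: a=-1, c=M1/2=-147/473, d=(M2−M1)/(6·3)=2857/12771, b=Δ1−h1·(2M1+M2)/6=-1142/473
seg 2: a=-5, c=M2/2=2416/1419, d=(M3−M2)/(6·3)=-5017/12771, b=Δ2−h2·(2M2+M3)/6=833/473
seg 3: a=5, c=M3/2=-867/473, d=(M4−M3)/(6·2)=613/1892, b=Δ3−h3·(2M3+M4)/6=648/473
seg 4: a=3, c=M4/2=105/946, d=(M5−M4)/(6·1)=-35/946, b=Δ4−h4·(2M4+M5)/6=-981/473
t_q=23/4 → seg 2, τ=3/4; S=-5+833/473·τ+2416/1419·τ²+-5017/12771·τ³=-87401/30272

  seg 0: a=3 b=-848/473 c=0 d=-49/946
  seg 1: a=-1 b=-1142/473 c=-147/473 d=2857/12771
  seg 2: a=-5 b=833/473 c=2416/1419 d=-5017/12771
  seg 3: a=5 b=648/473 c=-867/473 d=613/1892
  seg 4: a=3 b=-981/473 c=105/946 d=-35/946
S(23/4) = -87401/30272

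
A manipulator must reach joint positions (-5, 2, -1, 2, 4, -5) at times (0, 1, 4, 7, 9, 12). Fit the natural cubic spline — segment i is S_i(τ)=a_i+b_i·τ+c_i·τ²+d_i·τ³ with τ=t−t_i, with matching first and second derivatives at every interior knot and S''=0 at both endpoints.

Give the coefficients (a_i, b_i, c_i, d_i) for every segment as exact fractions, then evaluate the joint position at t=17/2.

Δ: Δ0=7, Δ1=-1, Δ2=1, Δ3=1, Δ4=-3
row 1: diag=8, rhs=-48; c'=3/8, d'=-6
row 2: denom=12−3·3/8=87/8; d'=(12−3·-6)/(87/8)=80/29
row 3: denom=10−3·8/29=266/29; d'=(0−3·80/29)/(266/29)=-120/133
row 4: denom=10−2·29/133=1272/133; d'=(-24−2·-120/133)/(1272/133)=-123/53
back: M4=-123/53
back: M3=-120/133−29/133·-123/53=-21/53
back: M2=80/29−8/29·-21/53=152/53
back: M1=-6−3/8·152/53=-375/53
M: M0=0, M1=-375/53, M2=152/53, M3=-21/53, M4=-123/53, M5=0
seg 0: a=-5, c=M0/2=0, d=(M1−M0)/(6·1)=-125/106, b=Δ0−h0·(2M0+M1)/6=867/106
seg 1: a=2, c=M1/2=-375/106, d=(M2−M1)/(6·3)=527/954, b=Δ1−h1·(2M1+M2)/6=246/53
seg 2: a=-1, c=M2/2=76/53, d=(M3−M2)/(6·3)=-173/954, b=Δ2−h2·(2M2+M3)/6=-177/106
seg 3: a=2, c=M3/2=-21/106, d=(M4−M3)/(6·2)=-17/106, b=Δ3−h3·(2M3+M4)/6=108/53
seg 4: a=4, c=M4/2=-123/106, d=(M5−M4)/(6·3)=41/318, b=Δ4−h4·(2M4+M5)/6=-36/53
t_q=17/2 → seg 3, τ=3/2; S=2+108/53·τ+-21/106·τ²+-17/106·τ³=3451/848

  seg 0: a=-5 b=867/106 c=0 d=-125/106
  seg 1: a=2 b=246/53 c=-375/106 d=527/954
  seg 2: a=-1 b=-177/106 c=76/53 d=-173/954
  seg 3: a=2 b=108/53 c=-21/106 d=-17/106
  seg 4: a=4 b=-36/53 c=-123/106 d=41/318
S(17/2) = 3451/848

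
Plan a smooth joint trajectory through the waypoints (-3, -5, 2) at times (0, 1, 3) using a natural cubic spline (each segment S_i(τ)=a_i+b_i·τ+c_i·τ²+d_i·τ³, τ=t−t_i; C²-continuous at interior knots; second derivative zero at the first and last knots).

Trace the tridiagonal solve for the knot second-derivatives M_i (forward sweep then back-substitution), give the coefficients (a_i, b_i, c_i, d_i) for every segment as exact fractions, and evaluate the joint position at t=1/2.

Δ: Δ0=-2, Δ1=7/2
row 1: diag=6, rhs=33; c'=1/3, d'=11/2
back: M1=11/2
M: M0=0, M1=11/2, M2=0
seg 0: a=-3, c=M0/2=0, d=(M1−M0)/(6·1)=11/12, b=Δ0−h0·(2M0+M1)/6=-35/12
seg 1: a=-5, c=M1/2=11/4, d=(M2−M1)/(6·2)=-11/24, b=Δ1−h1·(2M1+M2)/6=-1/6
t_q=1/2 → seg 0, τ=1/2; S=-3+-35/12·τ+0·τ²+11/12·τ³=-139/32

  seg 0: a=-3 b=-35/12 c=0 d=11/12
  seg 1: a=-5 b=-1/6 c=11/4 d=-11/24
S(1/2) = -139/32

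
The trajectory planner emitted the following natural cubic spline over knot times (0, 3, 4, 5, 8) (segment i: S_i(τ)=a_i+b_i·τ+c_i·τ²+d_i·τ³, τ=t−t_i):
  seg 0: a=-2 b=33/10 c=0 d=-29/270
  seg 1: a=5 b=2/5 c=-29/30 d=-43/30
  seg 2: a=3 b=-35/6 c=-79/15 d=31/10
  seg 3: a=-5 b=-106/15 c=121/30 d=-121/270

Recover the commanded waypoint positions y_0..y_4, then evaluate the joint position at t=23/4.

y_0 = S_0(0) = a_0 = -2
y_1 = S_1(0) = a_1 = 5
y_2 = S_2(0) = a_2 = 3
y_3 = S_3(0) = a_3 = -5
y_4 = S_3(3) = -2
t_q=23/4 is in segment 3 (τ=3/4); S_3(τ)=-5261/640

y_0=-2 y_1=5 y_2=3 y_3=-5 y_4=-2
S(23/4) = -5261/640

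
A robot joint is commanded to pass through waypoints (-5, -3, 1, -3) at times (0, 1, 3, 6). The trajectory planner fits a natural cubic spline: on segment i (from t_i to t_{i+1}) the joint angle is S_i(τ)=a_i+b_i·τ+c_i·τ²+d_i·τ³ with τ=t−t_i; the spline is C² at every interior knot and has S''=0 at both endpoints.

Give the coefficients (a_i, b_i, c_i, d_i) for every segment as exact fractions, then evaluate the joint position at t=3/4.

Δ: Δ0=2, Δ1=2, Δ2=-4/3
row 1: diag=6, rhs=0; c'=1/3, d'=0
row 2: denom=10−2·1/3=28/3; d'=(-20−2·0)/(28/3)=-15/7
back: M2=-15/7
back: M1=0−1/3·-15/7=5/7
M: M0=0, M1=5/7, M2=-15/7, M3=0
seg 0: a=-5, c=M0/2=0, d=(M1−M0)/(6·1)=5/42, b=Δ0−h0·(2M0+M1)/6=79/42
seg 1: a=-3, c=M1/2=5/14, d=(M2−M1)/(6·2)=-5/21, b=Δ1−h1·(2M1+M2)/6=47/21
seg 2: a=1, c=M2/2=-15/14, d=(M3−M2)/(6·3)=5/42, b=Δ2−h2·(2M2+M3)/6=17/21
t_q=3/4 → seg 0, τ=3/4; S=-5+79/42·τ+0·τ²+5/42·τ³=-453/128

  seg 0: a=-5 b=79/42 c=0 d=5/42
  seg 1: a=-3 b=47/21 c=5/14 d=-5/21
  seg 2: a=1 b=17/21 c=-15/14 d=5/42
S(3/4) = -453/128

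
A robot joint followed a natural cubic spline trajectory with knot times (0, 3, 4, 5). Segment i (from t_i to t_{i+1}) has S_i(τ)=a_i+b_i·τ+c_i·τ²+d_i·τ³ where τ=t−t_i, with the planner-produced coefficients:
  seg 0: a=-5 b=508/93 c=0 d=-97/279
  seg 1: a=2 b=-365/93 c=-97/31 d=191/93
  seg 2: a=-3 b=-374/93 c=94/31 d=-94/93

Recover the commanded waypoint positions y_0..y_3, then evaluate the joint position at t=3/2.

y_0 = S_0(0) = a_0 = -5
y_1 = S_1(0) = a_1 = 2
y_2 = S_2(0) = a_2 = -3
y_3 = S_2(1) = -5
t_q=3/2 is in segment 0 (τ=3/2); S_0(τ)=501/248

y_0=-5 y_1=2 y_2=-3 y_3=-5
S(3/2) = 501/248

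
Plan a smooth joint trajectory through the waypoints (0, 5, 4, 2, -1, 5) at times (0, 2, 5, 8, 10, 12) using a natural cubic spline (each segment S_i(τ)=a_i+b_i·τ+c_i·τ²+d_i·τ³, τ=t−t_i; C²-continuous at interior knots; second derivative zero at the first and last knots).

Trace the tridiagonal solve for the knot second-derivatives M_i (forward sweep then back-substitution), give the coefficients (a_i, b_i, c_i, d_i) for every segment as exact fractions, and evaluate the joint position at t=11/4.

  seg 0: a=0 b=2015/643 c=0 d=-815/5144
  seg 1: a=5 b=1585/1286 c=-2445/2572 d=9923/69444
  seg 2: a=4 b=-1577/2572 c=647/1929 d=-8177/69444
  seg 3: a=2 b=-2289/1286 c=-1863/2572 d=2223/5144
  seg 4: a=-1 b=327/643 c=2403/1286 d=-801/2572
S(11/4) = 897103/164608

Δ: Δ0=5/2, Δ1=-1/3, Δ2=-2/3, Δ3=-3/2, Δ4=3
row 1: diag=10, rhs=-17; c'=3/10, d'=-17/10
row 2: denom=12−3·3/10=111/10; d'=(-2−3·-17/10)/(111/10)=31/111
row 3: denom=10−3·10/37=340/37; d'=(-5−3·31/111)/(340/37)=-54/85
row 4: denom=8−2·37/170=643/85; d'=(27−2·-54/85)/(643/85)=2403/643
back: M4=2403/643
back: M3=-54/85−37/170·2403/643=-1863/1286
back: M2=31/111−10/37·-1863/1286=1294/1929
back: M1=-17/10−3/10·1294/1929=-2445/1286
M: M0=0, M1=-2445/1286, M2=1294/1929, M3=-1863/1286, M4=2403/643, M5=0
seg 0: a=0, c=M0/2=0, d=(M1−M0)/(6·2)=-815/5144, b=Δ0−h0·(2M0+M1)/6=2015/643
seg 1: a=5, c=M1/2=-2445/2572, d=(M2−M1)/(6·3)=9923/69444, b=Δ1−h1·(2M1+M2)/6=1585/1286
seg 2: a=4, c=M2/2=647/1929, d=(M3−M2)/(6·3)=-8177/69444, b=Δ2−h2·(2M2+M3)/6=-1577/2572
seg 3: a=2, c=M3/2=-1863/2572, d=(M4−M3)/(6·2)=2223/5144, b=Δ3−h3·(2M3+M4)/6=-2289/1286
seg 4: a=-1, c=M4/2=2403/1286, d=(M5−M4)/(6·2)=-801/2572, b=Δ4−h4·(2M4+M5)/6=327/643
t_q=11/4 → seg 1, τ=3/4; S=5+1585/1286·τ+-2445/2572·τ²+9923/69444·τ³=897103/164608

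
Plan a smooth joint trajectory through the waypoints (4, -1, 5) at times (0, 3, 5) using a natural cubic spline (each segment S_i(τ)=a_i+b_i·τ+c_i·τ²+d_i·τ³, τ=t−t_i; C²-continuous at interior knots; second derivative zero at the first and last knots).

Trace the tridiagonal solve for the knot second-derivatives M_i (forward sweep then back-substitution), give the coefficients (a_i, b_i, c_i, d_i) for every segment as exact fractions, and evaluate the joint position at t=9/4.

Δ: Δ0=-5/3, Δ1=3
row 1: diag=10, rhs=28; c'=1/5, d'=14/5
back: M1=14/5
M: M0=0, M1=14/5, M2=0
seg 0: a=4, c=M0/2=0, d=(M1−M0)/(6·3)=7/45, b=Δ0−h0·(2M0+M1)/6=-46/15
seg 1: a=-1, c=M1/2=7/5, d=(M2−M1)/(6·2)=-7/30, b=Δ1−h1·(2M1+M2)/6=17/15
t_q=9/4 → seg 0, τ=9/4; S=4+-46/15·τ+0·τ²+7/45·τ³=-361/320

  seg 0: a=4 b=-46/15 c=0 d=7/45
  seg 1: a=-1 b=17/15 c=7/5 d=-7/30
S(9/4) = -361/320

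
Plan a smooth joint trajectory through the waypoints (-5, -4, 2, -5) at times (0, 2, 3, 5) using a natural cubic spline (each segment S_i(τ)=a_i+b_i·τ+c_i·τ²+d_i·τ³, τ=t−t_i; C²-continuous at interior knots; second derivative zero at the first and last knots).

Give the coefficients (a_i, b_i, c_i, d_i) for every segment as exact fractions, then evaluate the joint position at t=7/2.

Δ: Δ0=1/2, Δ1=6, Δ2=-7/2
row 1: diag=6, rhs=33; c'=1/6, d'=11/2
row 2: denom=6−1·1/6=35/6; d'=(-57−1·11/2)/(35/6)=-75/7
back: M2=-75/7
back: M1=11/2−1/6·-75/7=51/7
M: M0=0, M1=51/7, M2=-75/7, M3=0
seg 0: a=-5, c=M0/2=0, d=(M1−M0)/(6·2)=17/28, b=Δ0−h0·(2M0+M1)/6=-27/14
seg 1: a=-4, c=M1/2=51/14, d=(M2−M1)/(6·1)=-3, b=Δ1−h1·(2M1+M2)/6=75/14
seg 2: a=2, c=M2/2=-75/14, d=(M3−M2)/(6·2)=25/28, b=Δ2−h2·(2M2+M3)/6=51/14
t_q=7/2 → seg 2, τ=1/2; S=2+51/14·τ+-75/14·τ²+25/28·τ³=83/32

  seg 0: a=-5 b=-27/14 c=0 d=17/28
  seg 1: a=-4 b=75/14 c=51/14 d=-3
  seg 2: a=2 b=51/14 c=-75/14 d=25/28
S(7/2) = 83/32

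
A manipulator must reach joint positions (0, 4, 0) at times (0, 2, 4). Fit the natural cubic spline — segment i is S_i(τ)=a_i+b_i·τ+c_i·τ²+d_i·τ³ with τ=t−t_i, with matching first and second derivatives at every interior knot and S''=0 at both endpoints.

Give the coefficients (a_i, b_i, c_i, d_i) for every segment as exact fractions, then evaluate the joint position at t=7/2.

  seg 0: a=0 b=3 c=0 d=-1/4
  seg 1: a=4 b=0 c=-3/2 d=1/4
S(7/2) = 47/32

Δ: Δ0=2, Δ1=-2
row 1: diag=8, rhs=-24; c'=1/4, d'=-3
back: M1=-3
M: M0=0, M1=-3, M2=0
seg 0: a=0, c=M0/2=0, d=(M1−M0)/(6·2)=-1/4, b=Δ0−h0·(2M0+M1)/6=3
seg 1: a=4, c=M1/2=-3/2, d=(M2−M1)/(6·2)=1/4, b=Δ1−h1·(2M1+M2)/6=0
t_q=7/2 → seg 1, τ=3/2; S=4+0·τ+-3/2·τ²+1/4·τ³=47/32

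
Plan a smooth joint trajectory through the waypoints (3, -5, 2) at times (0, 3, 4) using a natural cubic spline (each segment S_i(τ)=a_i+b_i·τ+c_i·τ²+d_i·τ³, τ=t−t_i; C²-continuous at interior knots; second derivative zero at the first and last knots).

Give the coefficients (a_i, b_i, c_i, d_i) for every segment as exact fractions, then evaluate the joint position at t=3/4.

  seg 0: a=3 b=-151/24 c=0 d=29/72
  seg 1: a=-5 b=55/12 c=29/8 d=-29/24
S(3/4) = -793/512

Δ: Δ0=-8/3, Δ1=7
row 1: diag=8, rhs=58; c'=1/8, d'=29/4
back: M1=29/4
M: M0=0, M1=29/4, M2=0
seg 0: a=3, c=M0/2=0, d=(M1−M0)/(6·3)=29/72, b=Δ0−h0·(2M0+M1)/6=-151/24
seg 1: a=-5, c=M1/2=29/8, d=(M2−M1)/(6·1)=-29/24, b=Δ1−h1·(2M1+M2)/6=55/12
t_q=3/4 → seg 0, τ=3/4; S=3+-151/24·τ+0·τ²+29/72·τ³=-793/512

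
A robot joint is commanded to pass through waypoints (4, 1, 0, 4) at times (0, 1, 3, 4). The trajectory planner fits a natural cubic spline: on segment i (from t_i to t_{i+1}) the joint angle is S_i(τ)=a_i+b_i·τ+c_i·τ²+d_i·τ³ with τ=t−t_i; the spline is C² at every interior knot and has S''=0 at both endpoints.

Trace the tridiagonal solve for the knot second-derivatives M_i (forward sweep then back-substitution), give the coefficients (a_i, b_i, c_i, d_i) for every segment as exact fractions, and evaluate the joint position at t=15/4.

  seg 0: a=4 b=-51/16 c=0 d=3/16
  seg 1: a=1 b=-21/8 c=9/16 d=1/4
  seg 2: a=0 b=21/8 c=33/16 d=-11/16
S(15/4) = 2907/1024

Δ: Δ0=-3, Δ1=-1/2, Δ2=4
row 1: diag=6, rhs=15; c'=1/3, d'=5/2
row 2: denom=6−2·1/3=16/3; d'=(27−2·5/2)/(16/3)=33/8
back: M2=33/8
back: M1=5/2−1/3·33/8=9/8
M: M0=0, M1=9/8, M2=33/8, M3=0
seg 0: a=4, c=M0/2=0, d=(M1−M0)/(6·1)=3/16, b=Δ0−h0·(2M0+M1)/6=-51/16
seg 1: a=1, c=M1/2=9/16, d=(M2−M1)/(6·2)=1/4, b=Δ1−h1·(2M1+M2)/6=-21/8
seg 2: a=0, c=M2/2=33/16, d=(M3−M2)/(6·1)=-11/16, b=Δ2−h2·(2M2+M3)/6=21/8
t_q=15/4 → seg 2, τ=3/4; S=0+21/8·τ+33/16·τ²+-11/16·τ³=2907/1024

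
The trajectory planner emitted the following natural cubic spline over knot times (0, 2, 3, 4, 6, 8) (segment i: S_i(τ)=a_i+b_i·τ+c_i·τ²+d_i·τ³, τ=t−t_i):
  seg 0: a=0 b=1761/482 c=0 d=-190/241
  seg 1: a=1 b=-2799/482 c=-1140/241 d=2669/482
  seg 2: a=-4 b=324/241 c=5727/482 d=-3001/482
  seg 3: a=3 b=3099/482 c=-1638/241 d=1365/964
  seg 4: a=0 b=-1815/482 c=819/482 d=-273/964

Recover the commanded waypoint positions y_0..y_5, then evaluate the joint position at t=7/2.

y_0=0 y_1=1 y_2=-4 y_3=3 y_4=0 y_5=-3
S(7/2) = -4379/3856

y_0 = S_0(0) = a_0 = 0
y_1 = S_1(0) = a_1 = 1
y_2 = S_2(0) = a_2 = -4
y_3 = S_3(0) = a_3 = 3
y_4 = S_4(0) = a_4 = 0
y_5 = S_4(2) = -3
t_q=7/2 is in segment 2 (τ=1/2); S_2(τ)=-4379/3856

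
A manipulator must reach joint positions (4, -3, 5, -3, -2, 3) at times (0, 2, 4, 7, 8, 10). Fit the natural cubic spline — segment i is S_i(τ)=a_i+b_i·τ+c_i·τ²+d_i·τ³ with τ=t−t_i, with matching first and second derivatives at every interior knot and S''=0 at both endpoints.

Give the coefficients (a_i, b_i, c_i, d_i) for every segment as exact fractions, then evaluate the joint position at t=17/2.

  seg 0: a=4 b=-14047/2355 c=0 d=11609/18840
  seg 1: a=-3 b=6733/4710 c=11609/3140 d=-568/471
  seg 2: a=5 b=8227/4710 c=-11111/3140 d=3895/5652
  seg 3: a=-3 b=-8269/9420 c=2091/785 d=-7403/9420
  seg 4: a=-2 b=9853/4710 c=961/3140 d=-961/18840
S(17/2) = -44407/50240

Δ: Δ0=-7/2, Δ1=4, Δ2=-8/3, Δ3=1, Δ4=5/2
row 1: diag=8, rhs=45; c'=1/4, d'=45/8
row 2: denom=10−2·1/4=19/2; d'=(-40−2·45/8)/(19/2)=-205/38
row 3: denom=8−3·6/19=134/19; d'=(22−3·-205/38)/(134/19)=1451/268
row 4: denom=6−1·19/134=785/134; d'=(9−1·1451/268)/(785/134)=961/1570
back: M4=961/1570
back: M3=1451/268−19/134·961/1570=4182/785
back: M2=-205/38−6/19·4182/785=-11111/1570
back: M1=45/8−1/4·-11111/1570=11609/1570
M: M0=0, M1=11609/1570, M2=-11111/1570, M3=4182/785, M4=961/1570, M5=0
seg 0: a=4, c=M0/2=0, d=(M1−M0)/(6·2)=11609/18840, b=Δ0−h0·(2M0+M1)/6=-14047/2355
seg 1: a=-3, c=M1/2=11609/3140, d=(M2−M1)/(6·2)=-568/471, b=Δ1−h1·(2M1+M2)/6=6733/4710
seg 2: a=5, c=M2/2=-11111/3140, d=(M3−M2)/(6·3)=3895/5652, b=Δ2−h2·(2M2+M3)/6=8227/4710
seg 3: a=-3, c=M3/2=2091/785, d=(M4−M3)/(6·1)=-7403/9420, b=Δ3−h3·(2M3+M4)/6=-8269/9420
seg 4: a=-2, c=M4/2=961/3140, d=(M5−M4)/(6·2)=-961/18840, b=Δ4−h4·(2M4+M5)/6=9853/4710
t_q=17/2 → seg 4, τ=1/2; S=-2+9853/4710·τ+961/3140·τ²+-961/18840·τ³=-44407/50240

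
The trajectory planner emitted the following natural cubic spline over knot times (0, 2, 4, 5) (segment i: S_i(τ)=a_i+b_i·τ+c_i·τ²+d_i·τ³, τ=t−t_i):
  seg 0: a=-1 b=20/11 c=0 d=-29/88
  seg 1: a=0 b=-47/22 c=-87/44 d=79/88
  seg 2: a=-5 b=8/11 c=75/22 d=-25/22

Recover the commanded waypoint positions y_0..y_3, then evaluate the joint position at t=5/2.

y_0=-1 y_1=0 y_2=-5 y_3=-2
S(5/2) = -1021/704

y_0 = S_0(0) = a_0 = -1
y_1 = S_1(0) = a_1 = 0
y_2 = S_2(0) = a_2 = -5
y_3 = S_2(1) = -2
t_q=5/2 is in segment 1 (τ=1/2); S_1(τ)=-1021/704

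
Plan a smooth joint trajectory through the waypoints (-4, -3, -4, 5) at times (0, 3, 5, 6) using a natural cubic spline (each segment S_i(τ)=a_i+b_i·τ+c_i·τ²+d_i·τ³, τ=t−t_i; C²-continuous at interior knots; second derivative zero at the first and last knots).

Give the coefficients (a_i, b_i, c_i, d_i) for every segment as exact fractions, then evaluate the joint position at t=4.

  seg 0: a=-4 b=34/21 c=0 d=-1/7
  seg 1: a=-3 b=-47/21 c=-9/7 d=181/168
  seg 2: a=-4 b=233/42 c=145/28 d=-145/84
S(4) = -305/56

Δ: Δ0=1/3, Δ1=-1/2, Δ2=9
row 1: diag=10, rhs=-5; c'=1/5, d'=-1/2
row 2: denom=6−2·1/5=28/5; d'=(57−2·-1/2)/(28/5)=145/14
back: M2=145/14
back: M1=-1/2−1/5·145/14=-18/7
M: M0=0, M1=-18/7, M2=145/14, M3=0
seg 0: a=-4, c=M0/2=0, d=(M1−M0)/(6·3)=-1/7, b=Δ0−h0·(2M0+M1)/6=34/21
seg 1: a=-3, c=M1/2=-9/7, d=(M2−M1)/(6·2)=181/168, b=Δ1−h1·(2M1+M2)/6=-47/21
seg 2: a=-4, c=M2/2=145/28, d=(M3−M2)/(6·1)=-145/84, b=Δ2−h2·(2M2+M3)/6=233/42
t_q=4 → seg 1, τ=1; S=-3+-47/21·τ+-9/7·τ²+181/168·τ³=-305/56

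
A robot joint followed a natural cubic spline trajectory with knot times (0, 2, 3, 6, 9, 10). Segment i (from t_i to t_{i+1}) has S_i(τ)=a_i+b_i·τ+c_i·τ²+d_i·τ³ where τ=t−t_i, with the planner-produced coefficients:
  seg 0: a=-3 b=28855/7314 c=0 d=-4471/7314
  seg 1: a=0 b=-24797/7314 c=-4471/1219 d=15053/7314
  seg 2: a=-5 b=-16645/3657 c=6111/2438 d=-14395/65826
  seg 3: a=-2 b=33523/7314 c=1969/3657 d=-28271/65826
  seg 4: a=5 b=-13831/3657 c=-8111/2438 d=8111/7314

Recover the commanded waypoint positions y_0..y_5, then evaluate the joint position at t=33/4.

y_0 = S_0(0) = a_0 = -3
y_1 = S_1(0) = a_1 = 0
y_2 = S_2(0) = a_2 = -5
y_3 = S_3(0) = a_3 = -2
y_4 = S_4(0) = a_4 = 5
y_5 = S_4(1) = -1
t_q=33/4 is in segment 3 (τ=9/4); S_3(τ)=959027/156032

y_0=-3 y_1=0 y_2=-5 y_3=-2 y_4=5 y_5=-1
S(33/4) = 959027/156032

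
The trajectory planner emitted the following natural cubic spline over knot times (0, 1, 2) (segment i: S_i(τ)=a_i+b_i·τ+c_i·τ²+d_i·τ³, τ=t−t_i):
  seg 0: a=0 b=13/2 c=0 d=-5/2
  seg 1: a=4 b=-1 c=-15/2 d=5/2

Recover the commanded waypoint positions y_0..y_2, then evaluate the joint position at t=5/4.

y_0=0 y_1=4 y_2=-2
S(5/4) = 425/128

y_0 = S_0(0) = a_0 = 0
y_1 = S_1(0) = a_1 = 4
y_2 = S_1(1) = -2
t_q=5/4 is in segment 1 (τ=1/4); S_1(τ)=425/128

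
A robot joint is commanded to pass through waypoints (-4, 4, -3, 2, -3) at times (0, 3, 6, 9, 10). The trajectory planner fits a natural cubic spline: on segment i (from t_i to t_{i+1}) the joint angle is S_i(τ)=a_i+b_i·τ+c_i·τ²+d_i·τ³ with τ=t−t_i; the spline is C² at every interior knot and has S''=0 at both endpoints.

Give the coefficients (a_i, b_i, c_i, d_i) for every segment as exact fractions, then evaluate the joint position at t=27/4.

Δ: Δ0=8/3, Δ1=-7/3, Δ2=5/3, Δ3=-5
row 1: diag=12, rhs=-30; c'=1/4, d'=-5/2
row 2: denom=12−3·1/4=45/4; d'=(24−3·-5/2)/(45/4)=14/5
row 3: denom=8−3·4/15=36/5; d'=(-40−3·14/5)/(36/5)=-121/18
back: M3=-121/18
back: M2=14/5−4/15·-121/18=124/27
back: M1=-5/2−1/4·124/27=-197/54
M: M0=0, M1=-197/54, M2=124/27, M3=-121/18, M4=0
seg 0: a=-4, c=M0/2=0, d=(M1−M0)/(6·3)=-197/972, b=Δ0−h0·(2M0+M1)/6=485/108
seg 1: a=4, c=M1/2=-197/108, d=(M2−M1)/(6·3)=445/972, b=Δ1−h1·(2M1+M2)/6=-53/54
seg 2: a=-3, c=M2/2=62/27, d=(M3−M2)/(6·3)=-611/972, b=Δ2−h2·(2M2+M3)/6=47/108
seg 3: a=2, c=M3/2=-121/36, d=(M4−M3)/(6·1)=121/108, b=Δ3−h3·(2M3+M4)/6=-149/54
t_q=27/4 → seg 2, τ=3/4; S=-3+47/108·τ+62/27·τ²+-611/972·τ³=-1265/768

  seg 0: a=-4 b=485/108 c=0 d=-197/972
  seg 1: a=4 b=-53/54 c=-197/108 d=445/972
  seg 2: a=-3 b=47/108 c=62/27 d=-611/972
  seg 3: a=2 b=-149/54 c=-121/36 d=121/108
S(27/4) = -1265/768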